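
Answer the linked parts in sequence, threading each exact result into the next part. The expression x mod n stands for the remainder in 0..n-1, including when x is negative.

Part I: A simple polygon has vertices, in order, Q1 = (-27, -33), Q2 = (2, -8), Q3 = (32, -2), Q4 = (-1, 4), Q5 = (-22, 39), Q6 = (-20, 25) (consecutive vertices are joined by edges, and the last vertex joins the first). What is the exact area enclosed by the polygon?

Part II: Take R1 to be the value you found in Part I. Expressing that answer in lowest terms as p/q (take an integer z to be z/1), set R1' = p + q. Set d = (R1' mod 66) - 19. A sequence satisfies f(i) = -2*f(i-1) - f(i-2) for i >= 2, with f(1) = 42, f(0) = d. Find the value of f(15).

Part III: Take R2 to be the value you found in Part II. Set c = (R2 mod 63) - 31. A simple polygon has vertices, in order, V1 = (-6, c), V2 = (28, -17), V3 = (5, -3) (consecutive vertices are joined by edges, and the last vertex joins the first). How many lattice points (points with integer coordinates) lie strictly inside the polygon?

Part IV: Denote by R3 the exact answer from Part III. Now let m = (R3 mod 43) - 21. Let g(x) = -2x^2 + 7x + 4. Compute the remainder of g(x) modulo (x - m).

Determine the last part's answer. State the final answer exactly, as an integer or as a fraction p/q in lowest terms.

-45

Part I: cross terms: (-27*-8 - 2*-33)=282, (2*-2 - 32*-8)=252, (32*4 - -1*-2)=126, (-1*39 - -22*4)=49, (-22*25 - -20*39)=230, (-20*-33 - -27*25)=1335; twice the area = |2274| = 2274; area = 1137; answer 1137
Part II: R1 = 1137; threaded value p + q = 1138; d = -3; f(2) = -2*(42) - 1*(-3) = -81; iterating: f(2)=-81, f(3)=120, f(4)=-159, f(5)=198, f(6)=-237, f(7)=276, f(8)=-315, f(9)=354, f(10)=-393, f(11)=432, f(12)=-471, f(13)=510, f(14)=-549, f(15)=588; answer 588
Part III: R2 = 588; c = -10; cross terms: (-6*-17 - 28*-10)=382, (28*-3 - 5*-17)=1, (5*-10 - -6*-3)=-68; twice the area = |315| = 315; area = 315/2; boundary points = 1 + 1 + 1 = 3; strictly interior points = area - boundary/2 + 1 = 157; answer 157
Part IV: R3 = 157; m = 7; remainder = value at the root: -2*(7)^2 + 7*(7)^1 + 4 = (-98) + (49) + (4) = -45; answer -45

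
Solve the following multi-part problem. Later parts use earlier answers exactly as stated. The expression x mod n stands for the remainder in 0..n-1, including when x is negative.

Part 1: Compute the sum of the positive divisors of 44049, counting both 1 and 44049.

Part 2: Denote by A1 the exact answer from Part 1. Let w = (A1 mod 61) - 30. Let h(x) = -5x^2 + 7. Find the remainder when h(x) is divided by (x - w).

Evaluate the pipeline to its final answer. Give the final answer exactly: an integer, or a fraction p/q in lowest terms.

Part 1: 44049 = 3 * 14683; sigma = (1 + 3) * (1 + 14683) = 4 * 14684 = 58736; answer 58736
Part 2: A1 = 58736; w = 24; remainder = value at the root: -5*(24)^2 + 7 = (-2880) + (7) = -2873; answer -2873

-2873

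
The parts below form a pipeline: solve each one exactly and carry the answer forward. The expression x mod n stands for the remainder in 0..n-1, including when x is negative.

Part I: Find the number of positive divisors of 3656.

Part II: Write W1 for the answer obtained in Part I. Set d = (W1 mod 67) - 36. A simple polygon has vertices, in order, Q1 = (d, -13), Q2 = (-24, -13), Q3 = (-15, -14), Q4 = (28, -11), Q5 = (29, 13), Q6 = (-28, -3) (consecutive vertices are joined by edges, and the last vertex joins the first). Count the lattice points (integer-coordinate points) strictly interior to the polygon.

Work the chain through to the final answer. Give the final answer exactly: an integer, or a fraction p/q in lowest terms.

Part I: 3656 = 2^3 * 457; number of divisors = (3+1) * (1+1) = 8; answer 8
Part II: W1 = 8; d = -28; cross terms: (-28*-13 - -24*-13)=52, (-24*-14 - -15*-13)=141, (-15*-11 - 28*-14)=557, (28*13 - 29*-11)=683, (29*-3 - -28*13)=277, (-28*-13 - -28*-3)=280; twice the area = |1990| = 1990; area = 995; boundary points = 4 + 1 + 1 + 1 + 1 + 10 = 18; strictly interior points = area - boundary/2 + 1 = 987; answer 987

987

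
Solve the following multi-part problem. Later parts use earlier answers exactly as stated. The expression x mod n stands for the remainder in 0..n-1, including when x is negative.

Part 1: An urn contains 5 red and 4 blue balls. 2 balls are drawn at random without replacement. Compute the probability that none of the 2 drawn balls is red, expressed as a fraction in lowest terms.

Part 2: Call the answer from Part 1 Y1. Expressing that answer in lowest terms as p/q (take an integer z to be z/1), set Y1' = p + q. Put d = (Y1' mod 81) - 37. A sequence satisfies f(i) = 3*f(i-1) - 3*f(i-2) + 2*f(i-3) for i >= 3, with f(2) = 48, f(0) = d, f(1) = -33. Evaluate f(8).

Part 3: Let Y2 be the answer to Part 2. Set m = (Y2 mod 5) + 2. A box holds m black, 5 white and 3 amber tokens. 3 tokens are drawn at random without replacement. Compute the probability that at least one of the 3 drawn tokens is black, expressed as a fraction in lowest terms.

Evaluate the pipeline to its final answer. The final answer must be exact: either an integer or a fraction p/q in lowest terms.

41/55

Part 1: total draws C(9,2) = 36; favorable C(4,2) = 6; P = 1/6; answer 1/6
Part 2: Y1 = 1/6; threaded value p + q = 7; d = -30; f(3) = 3*(48) - 3*(-33) + 2*(-30) = 183; iterating: f(3)=183, f(4)=339, f(5)=564, f(6)=1041, f(7)=2109, f(8)=4332; answer 4332
Part 3: Y2 = 4332; m = 4; total draws C(12,3) = 220; complement C(8,3) = 56; favorable 220 - 56 = 164; P = 41/55; answer 41/55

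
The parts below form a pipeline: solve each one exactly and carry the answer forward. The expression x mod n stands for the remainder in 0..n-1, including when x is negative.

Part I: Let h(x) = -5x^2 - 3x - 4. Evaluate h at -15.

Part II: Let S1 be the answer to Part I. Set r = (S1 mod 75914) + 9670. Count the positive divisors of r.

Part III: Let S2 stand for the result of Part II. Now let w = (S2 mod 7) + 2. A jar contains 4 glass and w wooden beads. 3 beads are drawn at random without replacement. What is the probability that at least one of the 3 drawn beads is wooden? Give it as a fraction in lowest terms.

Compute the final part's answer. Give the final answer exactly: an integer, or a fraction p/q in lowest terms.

31/35

Part I: -5*(-15)^2 - 3*(-15)^1 - 4 = (-1125) + (45) + (-4) = -1084; answer -1084
Part II: S1 = -1084; r = 84500; 84500 = 2^2 * 5^3 * 13^2; number of divisors = (2+1) * (3+1) * (2+1) = 36; answer 36
Part III: S2 = 36; w = 3; total draws C(7,3) = 35; complement C(4,3) = 4; favorable 35 - 4 = 31; P = 31/35; answer 31/35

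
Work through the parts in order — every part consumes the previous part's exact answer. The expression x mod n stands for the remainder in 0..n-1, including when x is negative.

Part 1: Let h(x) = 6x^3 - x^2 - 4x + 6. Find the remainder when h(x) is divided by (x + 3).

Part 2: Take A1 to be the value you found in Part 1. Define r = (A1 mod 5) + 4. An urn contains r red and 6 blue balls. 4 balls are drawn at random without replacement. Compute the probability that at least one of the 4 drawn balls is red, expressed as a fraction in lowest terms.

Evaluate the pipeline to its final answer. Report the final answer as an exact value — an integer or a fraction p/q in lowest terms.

32/33

Part 1: remainder = value at the root: 6*(-3)^3 - 1*(-3)^2 - 4*(-3)^1 + 6 = (-162) + (-9) + (12) + (6) = -153; answer -153
Part 2: A1 = -153; r = 6; total draws C(12,4) = 495; complement C(6,4) = 15; favorable 495 - 15 = 480; P = 32/33; answer 32/33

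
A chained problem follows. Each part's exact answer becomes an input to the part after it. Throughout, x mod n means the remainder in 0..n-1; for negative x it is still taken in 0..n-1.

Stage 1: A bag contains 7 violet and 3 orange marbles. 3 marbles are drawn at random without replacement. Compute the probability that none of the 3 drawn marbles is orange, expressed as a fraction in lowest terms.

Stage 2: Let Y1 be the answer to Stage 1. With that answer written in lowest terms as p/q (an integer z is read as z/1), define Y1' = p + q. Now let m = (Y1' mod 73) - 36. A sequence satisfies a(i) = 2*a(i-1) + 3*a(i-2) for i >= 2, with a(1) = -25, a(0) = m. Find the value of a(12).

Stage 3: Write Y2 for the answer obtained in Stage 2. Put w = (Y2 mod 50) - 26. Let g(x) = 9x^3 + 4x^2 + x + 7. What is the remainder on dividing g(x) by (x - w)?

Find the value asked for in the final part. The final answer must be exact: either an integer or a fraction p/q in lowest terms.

Stage 1: total draws C(10,3) = 120; favorable C(7,3) = 35; P = 7/24; answer 7/24
Stage 2: Y1 = 7/24; threaded value p + q = 31; m = -5; a(2) = 2*(-25) + 3*(-5) = -65; iterating: a(2)=-65, a(3)=-205, a(4)=-605, a(5)=-1825, a(6)=-5465, a(7)=-16405, a(8)=-49205, a(9)=-147625, a(10)=-442865, a(11)=-1328605, a(12)=-3985805; answer -3985805
Stage 3: Y2 = -3985805; w = 19; remainder = value at the root: 9*(19)^3 + 4*(19)^2 + 1*(19)^1 + 7 = (61731) + (1444) + (19) + (7) = 63201; answer 63201

63201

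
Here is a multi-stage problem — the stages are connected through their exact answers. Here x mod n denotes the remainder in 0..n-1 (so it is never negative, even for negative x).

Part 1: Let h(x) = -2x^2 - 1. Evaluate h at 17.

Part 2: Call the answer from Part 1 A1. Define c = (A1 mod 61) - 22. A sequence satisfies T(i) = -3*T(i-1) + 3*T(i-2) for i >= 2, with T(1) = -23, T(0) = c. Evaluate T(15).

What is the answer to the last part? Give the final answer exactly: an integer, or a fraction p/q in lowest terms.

Part 1: -2*(17)^2 - 1 = (-578) + (-1) = -579; answer -579
Part 2: A1 = -579; c = 9; T(2) = -3*(-23) + 3*(9) = 96; iterating: T(2)=96, T(3)=-357, T(4)=1359, T(5)=-5148, T(6)=19521, T(7)=-74007, T(8)=280584, T(9)=-1063773, T(10)=4033071, T(11)=-15290532, T(12)=57970809, T(13)=-219784023, T(14)=833264496, T(15)=-3159145557; answer -3159145557

-3159145557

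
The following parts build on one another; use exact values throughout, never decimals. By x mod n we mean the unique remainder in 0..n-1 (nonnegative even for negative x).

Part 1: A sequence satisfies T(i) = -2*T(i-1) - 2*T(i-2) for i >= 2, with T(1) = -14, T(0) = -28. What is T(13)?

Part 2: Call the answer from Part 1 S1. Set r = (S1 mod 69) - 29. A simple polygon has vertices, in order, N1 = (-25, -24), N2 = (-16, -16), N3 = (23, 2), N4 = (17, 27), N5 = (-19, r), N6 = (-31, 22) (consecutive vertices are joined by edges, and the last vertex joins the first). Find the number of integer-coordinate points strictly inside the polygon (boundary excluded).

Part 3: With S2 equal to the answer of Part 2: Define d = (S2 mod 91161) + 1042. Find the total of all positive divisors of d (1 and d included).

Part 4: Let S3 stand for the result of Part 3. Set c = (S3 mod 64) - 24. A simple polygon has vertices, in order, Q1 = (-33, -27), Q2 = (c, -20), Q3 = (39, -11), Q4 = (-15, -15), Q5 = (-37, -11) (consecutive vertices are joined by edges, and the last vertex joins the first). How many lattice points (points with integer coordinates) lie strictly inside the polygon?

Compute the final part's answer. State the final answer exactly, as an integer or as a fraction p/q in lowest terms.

Part 1: T(2) = -2*(-14) - 2*(-28) = 84; iterating: T(2)=84, T(3)=-140, T(4)=112, T(5)=56, T(6)=-336, T(7)=560, T(8)=-448, T(9)=-224, T(10)=1344, T(11)=-2240, T(12)=1792, T(13)=896; answer 896
Part 2: S1 = 896; r = 39; cross terms: (-25*-16 - -16*-24)=16, (-16*2 - 23*-16)=336, (23*27 - 17*2)=587, (17*39 - -19*27)=1176, (-19*22 - -31*39)=791, (-31*-24 - -25*22)=1294; twice the area = |4200| = 4200; area = 2100; boundary points = 1 + 3 + 1 + 12 + 1 + 2 = 20; strictly interior points = area - boundary/2 + 1 = 2091; answer 2091
Part 3: S2 = 2091; d = 3133; 3133 = 13 * 241; sigma = (1 + 13) * (1 + 241) = 14 * 242 = 3388; answer 3388
Part 4: S3 = 3388; c = 36; cross terms: (-33*-20 - 36*-27)=1632, (36*-11 - 39*-20)=384, (39*-15 - -15*-11)=-750, (-15*-11 - -37*-15)=-390, (-37*-27 - -33*-11)=636; twice the area = |1512| = 1512; area = 756; boundary points = 1 + 3 + 2 + 2 + 4 = 12; strictly interior points = area - boundary/2 + 1 = 751; answer 751

751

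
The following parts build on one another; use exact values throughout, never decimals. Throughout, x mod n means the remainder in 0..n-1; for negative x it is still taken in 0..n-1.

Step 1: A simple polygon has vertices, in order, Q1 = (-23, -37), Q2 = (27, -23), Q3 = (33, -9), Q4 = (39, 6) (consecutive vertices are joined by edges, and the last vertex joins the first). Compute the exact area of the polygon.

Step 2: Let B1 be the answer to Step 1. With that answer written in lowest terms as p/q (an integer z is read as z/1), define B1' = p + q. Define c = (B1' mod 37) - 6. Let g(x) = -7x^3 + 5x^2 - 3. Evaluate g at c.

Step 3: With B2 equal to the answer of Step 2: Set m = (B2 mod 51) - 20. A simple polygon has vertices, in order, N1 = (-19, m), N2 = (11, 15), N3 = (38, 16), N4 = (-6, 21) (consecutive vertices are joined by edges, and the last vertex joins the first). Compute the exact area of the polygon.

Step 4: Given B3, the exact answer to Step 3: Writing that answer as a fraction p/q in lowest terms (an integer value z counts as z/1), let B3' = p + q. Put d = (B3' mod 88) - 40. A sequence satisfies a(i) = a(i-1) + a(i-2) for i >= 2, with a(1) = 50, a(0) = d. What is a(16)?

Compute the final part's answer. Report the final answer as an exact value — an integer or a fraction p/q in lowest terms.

26780

Step 1: cross terms: (-23*-23 - 27*-37)=1528, (27*-9 - 33*-23)=516, (33*6 - 39*-9)=549, (39*-37 - -23*6)=-1305; twice the area = |1288| = 1288; area = 644; answer 644
Step 2: B1 = 644; threaded value p + q = 645; c = 10; -7*(10)^3 + 5*(10)^2 - 3 = (-7000) + (500) + (-3) = -6503; answer -6503
Step 3: B2 = -6503; m = 5; cross terms: (-19*15 - 11*5)=-340, (11*16 - 38*15)=-394, (38*21 - -6*16)=894, (-6*5 - -19*21)=369; twice the area = |529| = 529; area = 529/2; answer 529/2
Step 4: B3 = 529/2; threaded value p + q = 531; d = -37; a(2) = 1*(50) + 1*(-37) = 13; iterating: a(2)=13, a(3)=63, a(4)=76, a(5)=139, a(6)=215, a(7)=354, a(8)=569, a(9)=923, a(10)=1492, a(11)=2415, a(12)=3907, a(13)=6322, a(14)=10229, a(15)=16551, a(16)=26780; answer 26780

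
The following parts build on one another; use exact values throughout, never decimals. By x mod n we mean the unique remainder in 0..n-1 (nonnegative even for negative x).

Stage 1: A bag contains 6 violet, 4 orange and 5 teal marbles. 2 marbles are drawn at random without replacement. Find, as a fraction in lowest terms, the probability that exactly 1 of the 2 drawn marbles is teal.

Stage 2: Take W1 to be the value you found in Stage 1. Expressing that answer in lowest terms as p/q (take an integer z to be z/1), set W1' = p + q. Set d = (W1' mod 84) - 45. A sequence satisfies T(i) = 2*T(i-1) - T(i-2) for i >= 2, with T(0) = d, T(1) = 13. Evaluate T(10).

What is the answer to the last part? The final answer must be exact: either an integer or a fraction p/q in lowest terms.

Stage 1: total draws C(15,2) = 105; favorable C(5,1)*C(10,1) = 50; P = 10/21; answer 10/21
Stage 2: W1 = 10/21; threaded value p + q = 31; d = -14; T(2) = 2*(13) - 1*(-14) = 40; iterating: T(2)=40, T(3)=67, T(4)=94, T(5)=121, T(6)=148, T(7)=175, T(8)=202, T(9)=229, T(10)=256; answer 256

256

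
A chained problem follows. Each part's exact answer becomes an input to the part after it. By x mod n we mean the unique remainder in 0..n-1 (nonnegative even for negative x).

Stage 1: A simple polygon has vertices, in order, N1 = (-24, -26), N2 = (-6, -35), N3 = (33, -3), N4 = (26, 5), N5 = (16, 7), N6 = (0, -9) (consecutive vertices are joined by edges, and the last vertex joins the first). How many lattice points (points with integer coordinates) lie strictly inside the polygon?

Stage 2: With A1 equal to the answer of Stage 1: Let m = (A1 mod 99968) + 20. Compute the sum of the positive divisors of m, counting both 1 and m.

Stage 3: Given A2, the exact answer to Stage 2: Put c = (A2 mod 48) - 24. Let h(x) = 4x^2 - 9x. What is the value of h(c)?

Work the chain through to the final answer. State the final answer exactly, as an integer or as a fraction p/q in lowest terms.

1168

Stage 1: cross terms: (-24*-35 - -6*-26)=684, (-6*-3 - 33*-35)=1173, (33*5 - 26*-3)=243, (26*7 - 16*5)=102, (16*-9 - 0*7)=-144, (0*-26 - -24*-9)=-216; twice the area = |1842| = 1842; area = 921; boundary points = 9 + 1 + 1 + 2 + 16 + 1 = 30; strictly interior points = area - boundary/2 + 1 = 907; answer 907
Stage 2: A1 = 907; m = 927; 927 = 3^2 * 103; sigma = (1 + 3 + 9) * (1 + 103) = 13 * 104 = 1352; answer 1352
Stage 3: A2 = 1352; c = -16; 4*(-16)^2 - 9*(-16)^1 = (1024) + (144) = 1168; answer 1168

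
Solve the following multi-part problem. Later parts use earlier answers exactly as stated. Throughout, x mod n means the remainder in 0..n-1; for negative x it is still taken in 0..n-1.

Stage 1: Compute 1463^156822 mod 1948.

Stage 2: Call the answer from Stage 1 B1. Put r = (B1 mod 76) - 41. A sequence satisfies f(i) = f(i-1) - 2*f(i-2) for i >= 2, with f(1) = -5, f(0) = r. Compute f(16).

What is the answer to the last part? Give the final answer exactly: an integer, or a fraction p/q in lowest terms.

-1889

Stage 1: squarings mod 1948: 1463^1=1463, 1463^2=1465, 1463^4=1477, 1463^8=1717, 1463^16=765, 1463^32=825, 1463^64=773, 1463^128=1441, 1463^256=1861, 1463^512=1725, 1463^1024=1029, 1463^2048=1077, 1463^4096=869, 1463^8192=1285, 1463^16384=1269, 1463^32768=1313, 1463^65536=1937, 1463^131072=121; 1463^156822 = 1463^2 * 1463^4 * 1463^16 * 1463^128 * 1463^1024 * 1463^8192 * 1463^16384 * 1463^131072 = 185 (mod 1948); answer 185
Stage 2: B1 = 185; r = -8; f(2) = 1*(-5) - 2*(-8) = 11; iterating: f(2)=11, f(3)=21, f(4)=-1, f(5)=-43, f(6)=-41, f(7)=45, f(8)=127, f(9)=37, f(10)=-217, f(11)=-291, f(12)=143, f(13)=725, f(14)=439, f(15)=-1011, f(16)=-1889; answer -1889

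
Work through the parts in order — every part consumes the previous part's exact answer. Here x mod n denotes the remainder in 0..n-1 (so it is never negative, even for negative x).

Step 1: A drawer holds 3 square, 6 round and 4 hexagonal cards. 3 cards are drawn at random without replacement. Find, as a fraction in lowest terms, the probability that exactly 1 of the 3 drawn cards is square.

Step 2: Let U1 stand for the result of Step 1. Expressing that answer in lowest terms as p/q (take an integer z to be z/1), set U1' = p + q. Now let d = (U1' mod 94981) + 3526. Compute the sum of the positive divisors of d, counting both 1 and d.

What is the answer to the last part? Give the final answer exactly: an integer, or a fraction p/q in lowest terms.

3948

Step 1: total draws C(13,3) = 286; favorable C(3,1)*C(10,2) = 135; P = 135/286; answer 135/286
Step 2: U1 = 135/286; threaded value p + q = 421; d = 3947; 3947 is prime, so its only divisors are 1 and 3947; sigma = 1 + 3947 = 3948; answer 3948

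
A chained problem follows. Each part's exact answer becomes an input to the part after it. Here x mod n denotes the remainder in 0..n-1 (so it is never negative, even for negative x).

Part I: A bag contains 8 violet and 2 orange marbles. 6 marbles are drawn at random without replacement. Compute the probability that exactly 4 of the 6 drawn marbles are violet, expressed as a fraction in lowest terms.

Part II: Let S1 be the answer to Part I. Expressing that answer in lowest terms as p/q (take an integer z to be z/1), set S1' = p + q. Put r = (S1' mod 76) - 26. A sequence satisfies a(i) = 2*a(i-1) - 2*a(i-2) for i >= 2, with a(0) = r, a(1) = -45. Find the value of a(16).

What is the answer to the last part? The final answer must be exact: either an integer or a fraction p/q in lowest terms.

Part I: total draws C(10,6) = 210; favorable C(8,4)*C(2,2) = 70; P = 1/3; answer 1/3
Part II: S1 = 1/3; threaded value p + q = 4; r = -22; a(2) = 2*(-45) - 2*(-22) = -46; iterating: a(2)=-46, a(3)=-2, a(4)=88, a(5)=180, a(6)=184, a(7)=8, a(8)=-352, a(9)=-720, a(10)=-736, a(11)=-32, a(12)=1408, a(13)=2880, a(14)=2944, a(15)=128, a(16)=-5632; answer -5632

-5632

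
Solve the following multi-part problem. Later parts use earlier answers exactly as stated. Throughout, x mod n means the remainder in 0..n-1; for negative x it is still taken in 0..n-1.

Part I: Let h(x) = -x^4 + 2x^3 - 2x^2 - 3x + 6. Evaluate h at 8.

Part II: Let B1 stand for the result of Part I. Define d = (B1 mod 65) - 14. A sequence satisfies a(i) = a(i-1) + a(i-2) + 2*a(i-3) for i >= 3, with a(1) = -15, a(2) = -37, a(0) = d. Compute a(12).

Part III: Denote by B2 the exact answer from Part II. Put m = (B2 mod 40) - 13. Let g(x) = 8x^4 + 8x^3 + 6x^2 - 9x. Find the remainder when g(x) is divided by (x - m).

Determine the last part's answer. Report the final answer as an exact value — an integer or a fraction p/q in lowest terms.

4195

Part I: -1*(8)^4 + 2*(8)^3 - 2*(8)^2 - 3*(8)^1 + 6 = (-4096) + (1024) + (-128) + (-24) + (6) = -3218; answer -3218
Part II: B1 = -3218; d = 18; a(3) = 1*(-37) + 1*(-15) + 2*(18) = -16; iterating: a(3)=-16, a(4)=-83, a(5)=-173, a(6)=-288, a(7)=-627, a(8)=-1261, a(9)=-2464, a(10)=-4979, a(11)=-9965, a(12)=-19872; answer -19872
Part III: B2 = -19872; m = -5; remainder = value at the root: 8*(-5)^4 + 8*(-5)^3 + 6*(-5)^2 - 9*(-5)^1 = (5000) + (-1000) + (150) + (45) = 4195; answer 4195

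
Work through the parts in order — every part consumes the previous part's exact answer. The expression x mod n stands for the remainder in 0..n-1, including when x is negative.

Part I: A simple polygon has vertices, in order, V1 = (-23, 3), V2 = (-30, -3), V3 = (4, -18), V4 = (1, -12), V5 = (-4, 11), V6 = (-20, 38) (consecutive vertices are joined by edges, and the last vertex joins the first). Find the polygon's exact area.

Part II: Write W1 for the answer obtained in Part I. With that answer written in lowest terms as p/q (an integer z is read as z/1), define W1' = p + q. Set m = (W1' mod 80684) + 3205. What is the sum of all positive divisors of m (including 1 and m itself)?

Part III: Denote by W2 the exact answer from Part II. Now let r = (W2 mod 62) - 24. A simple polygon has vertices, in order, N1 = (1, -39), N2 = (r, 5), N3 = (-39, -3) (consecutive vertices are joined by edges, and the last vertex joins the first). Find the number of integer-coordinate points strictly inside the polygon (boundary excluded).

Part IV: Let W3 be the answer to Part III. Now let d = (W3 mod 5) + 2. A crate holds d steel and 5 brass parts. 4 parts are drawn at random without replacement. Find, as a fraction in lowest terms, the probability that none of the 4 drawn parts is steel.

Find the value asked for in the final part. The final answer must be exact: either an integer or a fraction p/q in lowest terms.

Part I: cross terms: (-23*-3 - -30*3)=159, (-30*-18 - 4*-3)=552, (4*-12 - 1*-18)=-30, (1*11 - -4*-12)=-37, (-4*38 - -20*11)=68, (-20*3 - -23*38)=814; twice the area = |1526| = 1526; area = 763; answer 763
Part II: W1 = 763; threaded value p + q = 764; m = 3969; 3969 = 3^4 * 7^2; sigma = (1 + 3 + 9 + 27 + 81) * (1 + 7 + 49) = 121 * 57 = 6897; answer 6897
Part III: W2 = 6897; r = -9; cross terms: (1*5 - -9*-39)=-346, (-9*-3 - -39*5)=222, (-39*-39 - 1*-3)=1524; twice the area = |1400| = 1400; area = 700; boundary points = 2 + 2 + 4 = 8; strictly interior points = area - boundary/2 + 1 = 697; answer 697
Part IV: W3 = 697; d = 4; total draws C(9,4) = 126; favorable C(5,4) = 5; P = 5/126; answer 5/126

5/126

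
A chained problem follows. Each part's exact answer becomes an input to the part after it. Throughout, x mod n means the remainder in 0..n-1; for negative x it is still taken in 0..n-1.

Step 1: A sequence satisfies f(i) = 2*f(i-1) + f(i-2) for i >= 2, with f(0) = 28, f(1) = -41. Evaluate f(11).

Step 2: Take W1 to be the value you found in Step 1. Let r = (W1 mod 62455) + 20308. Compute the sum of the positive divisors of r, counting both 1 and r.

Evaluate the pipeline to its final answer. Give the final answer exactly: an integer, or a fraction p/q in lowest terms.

68040

Step 1: f(2) = 2*(-41) + 1*(28) = -54; iterating: f(2)=-54, f(3)=-149, f(4)=-352, f(5)=-853, f(6)=-2058, f(7)=-4969, f(8)=-11996, f(9)=-28961, f(10)=-69918, f(11)=-168797; answer -168797
Step 2: W1 = -168797; r = 38876; 38876 = 2^2 * 9719; sigma = (1 + 2 + 4) * (1 + 9719) = 7 * 9720 = 68040; answer 68040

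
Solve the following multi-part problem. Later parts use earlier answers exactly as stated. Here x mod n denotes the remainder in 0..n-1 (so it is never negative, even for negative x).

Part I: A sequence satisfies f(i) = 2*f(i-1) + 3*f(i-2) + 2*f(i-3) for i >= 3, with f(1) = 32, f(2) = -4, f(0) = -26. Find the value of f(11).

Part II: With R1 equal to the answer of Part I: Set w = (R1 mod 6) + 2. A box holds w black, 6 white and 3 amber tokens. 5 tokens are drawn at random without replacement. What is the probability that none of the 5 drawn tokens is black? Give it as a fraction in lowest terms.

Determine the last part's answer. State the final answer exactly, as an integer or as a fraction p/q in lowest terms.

Part I: f(3) = 2*(-4) + 3*(32) + 2*(-26) = 36; iterating: f(3)=36, f(4)=124, f(5)=348, f(6)=1140, f(7)=3572, f(8)=11260, f(9)=35516, f(10)=111956, f(11)=352980; answer 352980
Part II: R1 = 352980; w = 2; total draws C(11,5) = 462; favorable C(9,5) = 126; P = 3/11; answer 3/11

3/11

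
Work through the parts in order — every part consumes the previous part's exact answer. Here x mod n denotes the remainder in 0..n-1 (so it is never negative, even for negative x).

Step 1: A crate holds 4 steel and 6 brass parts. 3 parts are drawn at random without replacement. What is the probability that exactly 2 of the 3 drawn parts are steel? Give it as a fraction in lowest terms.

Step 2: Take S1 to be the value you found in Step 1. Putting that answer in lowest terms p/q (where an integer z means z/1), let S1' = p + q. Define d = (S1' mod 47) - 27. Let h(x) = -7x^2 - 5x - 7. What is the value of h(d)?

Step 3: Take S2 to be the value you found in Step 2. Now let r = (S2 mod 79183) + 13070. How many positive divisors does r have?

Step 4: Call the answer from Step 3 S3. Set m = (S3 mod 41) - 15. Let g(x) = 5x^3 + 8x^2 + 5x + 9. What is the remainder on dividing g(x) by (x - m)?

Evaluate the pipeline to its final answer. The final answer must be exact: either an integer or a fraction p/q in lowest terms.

-12213

Step 1: total draws C(10,3) = 120; favorable C(4,2)*C(6,1) = 36; P = 3/10; answer 3/10
Step 2: S1 = 3/10; threaded value p + q = 13; d = -14; -7*(-14)^2 - 5*(-14)^1 - 7 = (-1372) + (70) + (-7) = -1309; answer -1309
Step 3: S2 = -1309; r = 90944; 90944 = 2^6 * 7^2 * 29; number of divisors = (6+1) * (2+1) * (1+1) = 42; answer 42
Step 4: S3 = 42; m = -14; remainder = value at the root: 5*(-14)^3 + 8*(-14)^2 + 5*(-14)^1 + 9 = (-13720) + (1568) + (-70) + (9) = -12213; answer -12213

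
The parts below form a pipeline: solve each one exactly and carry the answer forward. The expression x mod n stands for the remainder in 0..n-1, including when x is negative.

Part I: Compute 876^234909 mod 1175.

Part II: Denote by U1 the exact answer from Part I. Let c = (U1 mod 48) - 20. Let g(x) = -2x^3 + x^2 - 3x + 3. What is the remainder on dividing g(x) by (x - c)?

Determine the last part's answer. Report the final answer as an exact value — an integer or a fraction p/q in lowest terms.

759

Part I: squarings mod 1175: 876^1=876, 876^2=101, 876^4=801, 876^8=51, 876^16=251, 876^32=726, 876^64=676, 876^128=1076, 876^256=401, 876^512=1001, 876^1024=901, 876^2048=1051, 876^4096=101, 876^8192=801, 876^16384=51, 876^32768=251, 876^65536=726, 876^131072=676; 876^234909 = 876^1 * 876^4 * 876^8 * 876^16 * 876^128 * 876^256 * 876^1024 * 876^4096 * 876^32768 * 876^65536 * 876^131072 = 301 (mod 1175); answer 301
Part II: U1 = 301; c = -7; remainder = value at the root: -2*(-7)^3 + 1*(-7)^2 - 3*(-7)^1 + 3 = (686) + (49) + (21) + (3) = 759; answer 759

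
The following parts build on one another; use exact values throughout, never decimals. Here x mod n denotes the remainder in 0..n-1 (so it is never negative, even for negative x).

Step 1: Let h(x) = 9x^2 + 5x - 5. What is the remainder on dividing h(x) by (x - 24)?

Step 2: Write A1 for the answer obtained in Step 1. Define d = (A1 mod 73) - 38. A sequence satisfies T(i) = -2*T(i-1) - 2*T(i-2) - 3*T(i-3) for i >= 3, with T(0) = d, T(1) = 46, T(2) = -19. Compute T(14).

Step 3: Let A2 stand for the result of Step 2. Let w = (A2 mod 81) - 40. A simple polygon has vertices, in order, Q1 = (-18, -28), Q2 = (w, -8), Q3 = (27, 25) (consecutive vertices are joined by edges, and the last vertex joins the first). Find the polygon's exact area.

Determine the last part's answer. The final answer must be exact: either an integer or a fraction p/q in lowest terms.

Step 1: remainder = value at the root: 9*(24)^2 + 5*(24)^1 - 5 = (5184) + (120) + (-5) = 5299; answer 5299
Step 2: A1 = 5299; d = 5; T(3) = -2*(-19) - 2*(46) - 3*(5) = -69; iterating: T(3)=-69, T(4)=38, T(5)=119, T(6)=-107, T(7)=-138, T(8)=133, T(9)=331, T(10)=-514, T(11)=-33, T(12)=101, T(13)=1406, T(14)=-2915; answer -2915
Step 3: A2 = -2915; w = -39; cross terms: (-18*-8 - -39*-28)=-948, (-39*25 - 27*-8)=-759, (27*-28 - -18*25)=-306; twice the area = |-2013| = 2013; area = 2013/2; answer 2013/2

2013/2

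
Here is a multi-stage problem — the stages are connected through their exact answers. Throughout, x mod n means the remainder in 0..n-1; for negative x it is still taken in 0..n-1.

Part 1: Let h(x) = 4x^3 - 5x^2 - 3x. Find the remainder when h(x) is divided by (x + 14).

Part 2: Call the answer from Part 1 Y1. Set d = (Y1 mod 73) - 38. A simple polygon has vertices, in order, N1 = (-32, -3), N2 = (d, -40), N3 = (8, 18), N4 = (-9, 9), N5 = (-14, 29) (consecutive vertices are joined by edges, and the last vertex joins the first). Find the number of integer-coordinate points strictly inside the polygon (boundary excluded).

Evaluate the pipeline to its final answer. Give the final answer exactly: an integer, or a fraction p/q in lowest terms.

1540

Part 1: remainder = value at the root: 4*(-14)^3 - 5*(-14)^2 - 3*(-14)^1 = (-10976) + (-980) + (42) = -11914; answer -11914
Part 2: Y1 = -11914; d = 20; cross terms: (-32*-40 - 20*-3)=1340, (20*18 - 8*-40)=680, (8*9 - -9*18)=234, (-9*29 - -14*9)=-135, (-14*-3 - -32*29)=970; twice the area = |3089| = 3089; area = 3089/2; boundary points = 1 + 2 + 1 + 5 + 2 = 11; strictly interior points = area - boundary/2 + 1 = 1540; answer 1540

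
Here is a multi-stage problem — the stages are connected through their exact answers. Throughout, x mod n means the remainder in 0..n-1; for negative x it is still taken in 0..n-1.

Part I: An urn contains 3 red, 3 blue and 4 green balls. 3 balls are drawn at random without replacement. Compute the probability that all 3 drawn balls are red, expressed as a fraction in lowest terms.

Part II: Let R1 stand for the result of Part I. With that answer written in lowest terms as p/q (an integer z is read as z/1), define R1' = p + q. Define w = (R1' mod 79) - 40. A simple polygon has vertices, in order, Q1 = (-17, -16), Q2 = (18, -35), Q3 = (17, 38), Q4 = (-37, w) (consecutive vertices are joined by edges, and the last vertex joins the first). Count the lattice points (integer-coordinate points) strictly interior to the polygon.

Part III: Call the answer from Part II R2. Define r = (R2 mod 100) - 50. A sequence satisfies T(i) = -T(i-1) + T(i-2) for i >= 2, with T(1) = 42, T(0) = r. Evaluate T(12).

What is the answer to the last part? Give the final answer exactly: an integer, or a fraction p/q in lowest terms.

-10142

Part I: total draws C(10,3) = 120; favorable C(3,3) = 1; P = 1/120; answer 1/120
Part II: R1 = 1/120; threaded value p + q = 121; w = 2; cross terms: (-17*-35 - 18*-16)=883, (18*38 - 17*-35)=1279, (17*2 - -37*38)=1440, (-37*-16 - -17*2)=626; twice the area = |4228| = 4228; area = 2114; boundary points = 1 + 1 + 18 + 2 = 22; strictly interior points = area - boundary/2 + 1 = 2104; answer 2104
Part III: R2 = 2104; r = -46; T(2) = -1*(42) + 1*(-46) = -88; iterating: T(2)=-88, T(3)=130, T(4)=-218, T(5)=348, T(6)=-566, T(7)=914, T(8)=-1480, T(9)=2394, T(10)=-3874, T(11)=6268, T(12)=-10142; answer -10142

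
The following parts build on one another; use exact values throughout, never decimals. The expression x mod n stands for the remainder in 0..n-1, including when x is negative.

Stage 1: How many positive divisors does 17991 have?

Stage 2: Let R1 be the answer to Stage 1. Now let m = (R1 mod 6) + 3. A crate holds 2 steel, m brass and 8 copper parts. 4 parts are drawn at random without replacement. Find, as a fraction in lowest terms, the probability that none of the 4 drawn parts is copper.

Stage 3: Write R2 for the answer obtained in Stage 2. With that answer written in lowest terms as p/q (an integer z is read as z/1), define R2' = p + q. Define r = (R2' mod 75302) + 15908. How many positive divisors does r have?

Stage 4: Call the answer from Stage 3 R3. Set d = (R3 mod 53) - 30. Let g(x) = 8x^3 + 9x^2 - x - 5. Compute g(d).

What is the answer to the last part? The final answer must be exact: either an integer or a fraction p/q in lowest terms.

Stage 1: 17991 = 3^2 * 1999; number of divisors = (2+1) * (1+1) = 6; answer 6
Stage 2: R1 = 6; m = 3; total draws C(13,4) = 715; favorable C(5,4) = 5; P = 1/143; answer 1/143
Stage 3: R2 = 1/143; threaded value p + q = 144; r = 16052; 16052 = 2^2 * 4013; number of divisors = (2+1) * (1+1) = 6; answer 6
Stage 4: R3 = 6; d = -24; 8*(-24)^3 + 9*(-24)^2 - 1*(-24)^1 - 5 = (-110592) + (5184) + (24) + (-5) = -105389; answer -105389

-105389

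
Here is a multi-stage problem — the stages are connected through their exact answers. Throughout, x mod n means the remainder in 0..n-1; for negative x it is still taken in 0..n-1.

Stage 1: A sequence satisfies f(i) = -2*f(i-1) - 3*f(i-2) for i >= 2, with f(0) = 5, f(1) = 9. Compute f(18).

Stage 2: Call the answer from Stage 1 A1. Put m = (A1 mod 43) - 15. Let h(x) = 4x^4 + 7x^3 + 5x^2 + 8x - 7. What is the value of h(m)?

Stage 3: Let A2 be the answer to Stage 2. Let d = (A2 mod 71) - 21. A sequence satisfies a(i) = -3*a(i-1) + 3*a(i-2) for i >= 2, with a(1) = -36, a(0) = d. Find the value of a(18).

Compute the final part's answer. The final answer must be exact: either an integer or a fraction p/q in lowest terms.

Stage 1: f(2) = -2*(9) - 3*(5) = -33; iterating: f(2)=-33, f(3)=39, f(4)=21, f(5)=-159, f(6)=255, f(7)=-33, f(8)=-699, f(9)=1497, f(10)=-897, f(11)=-2697, f(12)=8085, f(13)=-8079, f(14)=-8097, f(15)=40431, f(16)=-56571, f(17)=-8151, f(18)=186015; answer 186015
Stage 2: A1 = 186015; m = 25; 4*(25)^4 + 7*(25)^3 + 5*(25)^2 + 8*(25)^1 - 7 = (1562500) + (109375) + (3125) + (200) + (-7) = 1675193; answer 1675193
Stage 3: A2 = 1675193; d = -2; a(2) = -3*(-36) + 3*(-2) = 102; iterating: a(2)=102, a(3)=-414, a(4)=1548, a(5)=-5886, a(6)=22302, a(7)=-84564, a(8)=320598, a(9)=-1215486, a(10)=4608252, a(11)=-17471214, a(12)=66238398, a(13)=-251128836, a(14)=952101702, a(15)=-3609691614, a(16)=13685379948, a(17)=-51885214686, a(18)=196711783902; answer 196711783902

196711783902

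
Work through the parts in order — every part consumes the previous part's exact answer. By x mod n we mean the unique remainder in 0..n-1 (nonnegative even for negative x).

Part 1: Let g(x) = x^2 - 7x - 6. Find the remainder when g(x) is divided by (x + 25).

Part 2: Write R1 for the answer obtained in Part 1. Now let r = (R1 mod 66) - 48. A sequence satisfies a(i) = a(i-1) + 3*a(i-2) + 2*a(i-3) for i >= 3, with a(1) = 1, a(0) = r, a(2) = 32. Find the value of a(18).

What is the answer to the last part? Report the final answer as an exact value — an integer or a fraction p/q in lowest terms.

-4524273

Part 1: remainder = value at the root: 1*(-25)^2 - 7*(-25)^1 - 6 = (625) + (175) + (-6) = 794; answer 794
Part 2: R1 = 794; r = -46; a(3) = 1*(32) + 3*(1) + 2*(-46) = -57; iterating: a(3)=-57, a(4)=41, a(5)=-66, a(6)=-57, a(7)=-173, a(8)=-476, a(9)=-1109, a(10)=-2883, a(11)=-7162, a(12)=-18029, a(13)=-45281, a(14)=-113692, a(15)=-285593, a(16)=-717231, a(17)=-1801394, a(18)=-4524273; answer -4524273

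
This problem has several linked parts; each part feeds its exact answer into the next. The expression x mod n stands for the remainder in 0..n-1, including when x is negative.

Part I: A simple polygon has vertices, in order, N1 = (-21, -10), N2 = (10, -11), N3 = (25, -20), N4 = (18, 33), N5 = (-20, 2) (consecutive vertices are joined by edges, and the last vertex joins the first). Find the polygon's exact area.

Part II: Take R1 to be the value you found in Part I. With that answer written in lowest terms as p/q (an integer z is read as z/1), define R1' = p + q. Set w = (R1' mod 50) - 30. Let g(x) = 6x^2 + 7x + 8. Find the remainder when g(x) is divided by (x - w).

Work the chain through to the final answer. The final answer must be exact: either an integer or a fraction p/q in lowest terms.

Part I: cross terms: (-21*-11 - 10*-10)=331, (10*-20 - 25*-11)=75, (25*33 - 18*-20)=1185, (18*2 - -20*33)=696, (-20*-10 - -21*2)=242; twice the area = |2529| = 2529; area = 2529/2; answer 2529/2
Part II: R1 = 2529/2; threaded value p + q = 2531; w = 1; remainder = value at the root: 6*(1)^2 + 7*(1)^1 + 8 = (6) + (7) + (8) = 21; answer 21

21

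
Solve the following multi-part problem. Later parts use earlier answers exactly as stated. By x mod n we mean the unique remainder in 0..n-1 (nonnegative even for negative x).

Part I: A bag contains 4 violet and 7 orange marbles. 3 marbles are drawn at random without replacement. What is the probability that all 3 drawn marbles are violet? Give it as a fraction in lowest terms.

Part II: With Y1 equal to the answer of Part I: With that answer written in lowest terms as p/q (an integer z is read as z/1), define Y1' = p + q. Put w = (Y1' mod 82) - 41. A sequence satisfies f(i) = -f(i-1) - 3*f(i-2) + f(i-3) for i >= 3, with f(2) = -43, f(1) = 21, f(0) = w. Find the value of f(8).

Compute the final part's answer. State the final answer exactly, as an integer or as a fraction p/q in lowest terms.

656

Part I: total draws C(11,3) = 165; favorable C(4,3) = 4; P = 4/165; answer 4/165
Part II: Y1 = 4/165; threaded value p + q = 169; w = -36; f(3) = -1*(-43) - 3*(21) + 1*(-36) = -56; iterating: f(3)=-56, f(4)=206, f(5)=-81, f(6)=-593, f(7)=1042, f(8)=656; answer 656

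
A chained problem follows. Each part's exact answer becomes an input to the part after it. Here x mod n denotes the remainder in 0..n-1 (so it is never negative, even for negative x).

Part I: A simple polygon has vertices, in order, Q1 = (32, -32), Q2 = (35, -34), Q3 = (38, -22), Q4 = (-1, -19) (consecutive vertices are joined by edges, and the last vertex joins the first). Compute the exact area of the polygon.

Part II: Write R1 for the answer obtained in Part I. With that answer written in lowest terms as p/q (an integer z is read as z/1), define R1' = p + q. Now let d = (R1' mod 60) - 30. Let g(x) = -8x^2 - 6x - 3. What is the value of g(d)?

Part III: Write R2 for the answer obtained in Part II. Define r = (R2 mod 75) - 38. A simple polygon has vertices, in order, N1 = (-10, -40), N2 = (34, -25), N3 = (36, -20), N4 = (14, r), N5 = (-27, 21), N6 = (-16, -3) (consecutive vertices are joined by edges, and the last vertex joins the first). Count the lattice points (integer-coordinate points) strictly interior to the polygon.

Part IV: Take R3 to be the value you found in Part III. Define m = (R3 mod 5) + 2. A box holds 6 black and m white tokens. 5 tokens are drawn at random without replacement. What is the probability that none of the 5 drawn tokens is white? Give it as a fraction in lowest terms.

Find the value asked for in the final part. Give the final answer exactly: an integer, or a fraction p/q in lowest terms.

1/77

Part I: cross terms: (32*-34 - 35*-32)=32, (35*-22 - 38*-34)=522, (38*-19 - -1*-22)=-744, (-1*-32 - 32*-19)=640; twice the area = |450| = 450; area = 225; answer 225
Part II: R1 = 225; threaded value p + q = 226; d = 16; -8*(16)^2 - 6*(16)^1 - 3 = (-2048) + (-96) + (-3) = -2147; answer -2147
Part III: R2 = -2147; r = -10; cross terms: (-10*-25 - 34*-40)=1610, (34*-20 - 36*-25)=220, (36*-10 - 14*-20)=-80, (14*21 - -27*-10)=24, (-27*-3 - -16*21)=417, (-16*-40 - -10*-3)=610; twice the area = |2801| = 2801; area = 2801/2; boundary points = 1 + 1 + 2 + 1 + 1 + 1 = 7; strictly interior points = area - boundary/2 + 1 = 1398; answer 1398
Part IV: R3 = 1398; m = 5; total draws C(11,5) = 462; favorable C(6,5) = 6; P = 1/77; answer 1/77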